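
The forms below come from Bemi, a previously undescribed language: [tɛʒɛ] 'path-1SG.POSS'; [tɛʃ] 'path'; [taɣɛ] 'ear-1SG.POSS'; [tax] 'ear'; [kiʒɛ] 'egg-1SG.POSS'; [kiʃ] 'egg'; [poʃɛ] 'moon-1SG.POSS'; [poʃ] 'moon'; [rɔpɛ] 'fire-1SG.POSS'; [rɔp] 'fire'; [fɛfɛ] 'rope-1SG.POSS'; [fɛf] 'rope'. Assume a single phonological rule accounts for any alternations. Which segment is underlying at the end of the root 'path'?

/ʒ/

In [tɛʒɛ] and [tɛʃ] the final segment of 'path' alternates: [ʒ] ~ [ʃ].
But 'moon' keeps [ʃ] in both environments ([poʃɛ], [poʃ]), so there is no rule changing /ʃ/ to [ʒ] before the 1SG.POSS suffix.
Therefore /ʒ/ is basic and [ʃ] is derived by word-final obstruent devoicing (voiced obstruents become voiceless word-finally).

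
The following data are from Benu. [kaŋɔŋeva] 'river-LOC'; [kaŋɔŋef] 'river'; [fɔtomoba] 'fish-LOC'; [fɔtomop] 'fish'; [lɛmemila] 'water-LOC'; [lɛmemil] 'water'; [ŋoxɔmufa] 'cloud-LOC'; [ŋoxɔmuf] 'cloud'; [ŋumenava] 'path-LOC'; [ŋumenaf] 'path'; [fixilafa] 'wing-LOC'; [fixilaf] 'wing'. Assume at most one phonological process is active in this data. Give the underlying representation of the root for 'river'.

'river' shows [v] ~ [f] at the end of the stem ([kaŋɔŋeva] vs [kaŋɔŋef]).
The stem 'wing' ([fixilafa], [fixilaf]) shows [f] unchanged in both environments, so [f] cannot be basic with [v] derived before the LOC suffix.
The alternation reflects word-final obstruent devoicing: voiced obstruents become voiceless word-finally. /v/ is underlying.
The underlying form of 'river' is therefore /kaŋɔŋev/.

/kaŋɔŋev/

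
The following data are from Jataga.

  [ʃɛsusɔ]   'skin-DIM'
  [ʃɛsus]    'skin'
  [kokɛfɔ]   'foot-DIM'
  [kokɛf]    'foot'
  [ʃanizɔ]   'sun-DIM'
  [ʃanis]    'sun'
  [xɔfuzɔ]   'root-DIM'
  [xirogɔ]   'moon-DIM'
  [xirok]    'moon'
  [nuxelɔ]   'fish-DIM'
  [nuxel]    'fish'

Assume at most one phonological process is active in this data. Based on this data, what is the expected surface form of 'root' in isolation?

'sun' shows [z] ~ [s] at the end of the stem ([ʃanizɔ] vs [ʃanis]).
But 'skin' keeps [s] in both environments ([ʃɛsusɔ], [ʃɛsus]), so there is no rule changing /s/ to [z] before the DIM suffix.
The alternation reflects word-final obstruent devoicing: voiced obstruents become voiceless word-finally. /z/ is underlying.
From [xɔfuzɔ] the stem 'root' is /xɔfuz/; word-finally this yields [xɔfus].

[xɔfus]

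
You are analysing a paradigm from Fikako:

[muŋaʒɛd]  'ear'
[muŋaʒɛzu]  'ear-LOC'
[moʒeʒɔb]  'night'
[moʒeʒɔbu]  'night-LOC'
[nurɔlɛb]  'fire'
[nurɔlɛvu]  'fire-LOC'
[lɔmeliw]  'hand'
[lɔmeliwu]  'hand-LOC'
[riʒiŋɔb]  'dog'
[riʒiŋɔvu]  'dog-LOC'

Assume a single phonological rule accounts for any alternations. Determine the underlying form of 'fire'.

/nurɔlɛv/

The root 'fire' surfaces as [nurɔlɛb] and [nurɔlɛvu], with a stem-final [b] ~ [v] alternation.
The stem 'night' ([moʒeʒɔb], [moʒeʒɔbu]) shows [b] unchanged in both environments, so [b] cannot be basic with [v] derived before the LOC suffix.
Therefore /v/ is basic and [b] is derived by word-final hardening (voiced fricatives become stops word-finally).
Hence 'fire' is /nurɔlɛv/ underlyingly.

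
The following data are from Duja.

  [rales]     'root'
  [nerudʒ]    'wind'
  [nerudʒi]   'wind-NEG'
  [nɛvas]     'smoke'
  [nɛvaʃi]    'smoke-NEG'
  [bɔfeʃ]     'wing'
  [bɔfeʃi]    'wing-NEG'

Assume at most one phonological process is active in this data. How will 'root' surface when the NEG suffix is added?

[raleʃi]

The root 'smoke' surfaces as [nɛvas] and [nɛvaʃi], with a stem-final [s] ~ [ʃ] alternation.
But 'wing' keeps [ʃ] in both environments ([bɔfeʃ], [bɔfeʃi]), so there is no rule changing /ʃ/ to [s] in isolation.
The alternation reflects palatalization before a front vowel: /s/ becomes palato-alveolar [ʃ] before a front vowel. /s/ is underlying.
The one attested form of 'root', [rales], shows underlying /rales/. Applying the same rule before a front vowel gives [raleʃi].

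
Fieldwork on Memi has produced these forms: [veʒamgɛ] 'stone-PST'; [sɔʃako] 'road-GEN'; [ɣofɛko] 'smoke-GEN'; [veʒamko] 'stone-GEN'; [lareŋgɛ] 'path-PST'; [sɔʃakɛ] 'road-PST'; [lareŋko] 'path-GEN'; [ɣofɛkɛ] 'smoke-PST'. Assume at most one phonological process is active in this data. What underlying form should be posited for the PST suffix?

The PST suffix surfaces as [-gɛ] and [-kɛ], depending on the final segment of the stem.
By contrast the GEN suffix keeps its initial [k] throughout — that segment must be underlying.
So the underlying form is /-gɛ/, and voiced stops become voiceless after a vowel.

/-gɛ/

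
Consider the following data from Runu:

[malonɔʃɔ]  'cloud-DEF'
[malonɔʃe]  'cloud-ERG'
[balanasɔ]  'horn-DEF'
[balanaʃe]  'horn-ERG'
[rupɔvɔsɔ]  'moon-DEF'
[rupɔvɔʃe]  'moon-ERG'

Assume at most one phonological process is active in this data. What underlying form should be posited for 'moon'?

/rupɔvɔs/

The stem for 'moon' ends in [s] in [rupɔvɔsɔ] but [ʃ] in [rupɔvɔʃe].
Compare 'cloud', with invariant [ʃ] in [malonɔʃɔ] and [malonɔʃe]: an analysis with underlying /ʃ/ and a rule producing [s] before the DEF suffix would wrongly predict alternation here too.
Therefore /s/ is basic and [ʃ] is derived by palatalization before a front vowel (/s/ becomes palato-alveolar [ʃ] before a front vowel).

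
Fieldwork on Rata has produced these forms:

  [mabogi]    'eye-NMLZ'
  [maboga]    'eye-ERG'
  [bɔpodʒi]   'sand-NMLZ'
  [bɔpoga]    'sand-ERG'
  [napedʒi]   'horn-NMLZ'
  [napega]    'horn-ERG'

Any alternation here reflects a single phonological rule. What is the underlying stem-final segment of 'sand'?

The root 'sand' surfaces as [bɔpodʒi] and [bɔpoga], with a stem-final [dʒ] ~ [g] alternation.
The stem 'eye' ([mabogi], [maboga]) shows [g] unchanged in both environments, so [g] cannot be basic with [dʒ] derived before the NMLZ suffix.
The alternation reflects depalatalization: palato-alveolar /dʒ/ becomes [g] when no front vowel follows. /dʒ/ is underlying.

/dʒ/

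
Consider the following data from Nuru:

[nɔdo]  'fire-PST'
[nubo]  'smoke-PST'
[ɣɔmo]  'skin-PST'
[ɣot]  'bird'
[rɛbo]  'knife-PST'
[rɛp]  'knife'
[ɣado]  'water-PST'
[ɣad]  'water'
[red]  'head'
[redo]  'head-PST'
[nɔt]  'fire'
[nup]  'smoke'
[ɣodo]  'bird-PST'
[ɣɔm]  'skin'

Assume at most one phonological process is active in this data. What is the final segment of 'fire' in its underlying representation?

The root 'fire' surfaces as [nɔt] and [nɔdo], with a stem-final [t] ~ [d] alternation.
If /d/ were underlying and a rule turned it into [t] in isolation, 'head' would also alternate; but it has [d] in both [red] and [redo].
The underlying segment must be /t/; voiceless stops become voiced between vowels, yielding [d] there.

/t/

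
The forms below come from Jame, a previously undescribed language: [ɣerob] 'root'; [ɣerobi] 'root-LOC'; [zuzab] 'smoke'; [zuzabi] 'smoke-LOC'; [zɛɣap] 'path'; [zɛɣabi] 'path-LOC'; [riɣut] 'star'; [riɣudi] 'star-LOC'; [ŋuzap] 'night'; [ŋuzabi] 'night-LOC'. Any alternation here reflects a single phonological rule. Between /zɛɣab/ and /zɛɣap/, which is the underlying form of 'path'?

/zɛɣap/

The root 'path' surfaces as [zɛɣap] and [zɛɣabi], with a stem-final [p] ~ [b] alternation.
Compare 'smoke', with invariant [b] in [zuzab] and [zuzabi]: an analysis with underlying /b/ and a rule producing [p] in isolation would wrongly predict alternation here too.
Therefore /p/ is basic and [b] is derived by intervocalic voicing (voiceless stops become voiced between vowels).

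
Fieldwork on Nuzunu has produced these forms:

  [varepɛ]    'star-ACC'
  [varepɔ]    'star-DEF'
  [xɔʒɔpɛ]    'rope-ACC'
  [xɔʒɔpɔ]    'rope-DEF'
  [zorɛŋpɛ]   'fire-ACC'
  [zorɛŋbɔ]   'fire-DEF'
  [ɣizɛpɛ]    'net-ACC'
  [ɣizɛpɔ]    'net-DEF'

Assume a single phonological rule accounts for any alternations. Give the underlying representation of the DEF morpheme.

/-bɔ/

The DEF morpheme has two allomorphs, [-bɔ] and [-pɔ].
By contrast the ACC suffix keeps its initial [p] throughout — that segment must be underlying.
The DEF suffix is therefore /-bɔ/ underlyingly, with post-vocalic devoicing: voiced stops become voiceless after a vowel.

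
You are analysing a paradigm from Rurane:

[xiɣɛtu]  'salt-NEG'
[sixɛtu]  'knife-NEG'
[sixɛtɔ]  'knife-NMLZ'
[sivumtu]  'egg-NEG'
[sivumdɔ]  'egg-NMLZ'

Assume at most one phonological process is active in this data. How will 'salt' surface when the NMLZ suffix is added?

The NMLZ morpheme has two allomorphs, [-dɔ] and [-tɔ].
The NEG suffix, which begins with [t], is invariant after every stem; so [t] is not altered by any rule here.
So the underlying form is /-dɔ/, and voiced stops become voiceless after a vowel.
After 'salt', which ends in a vowel, the suffix surfaces as [-tɔ], giving [xiɣɛtɔ].

[xiɣɛtɔ]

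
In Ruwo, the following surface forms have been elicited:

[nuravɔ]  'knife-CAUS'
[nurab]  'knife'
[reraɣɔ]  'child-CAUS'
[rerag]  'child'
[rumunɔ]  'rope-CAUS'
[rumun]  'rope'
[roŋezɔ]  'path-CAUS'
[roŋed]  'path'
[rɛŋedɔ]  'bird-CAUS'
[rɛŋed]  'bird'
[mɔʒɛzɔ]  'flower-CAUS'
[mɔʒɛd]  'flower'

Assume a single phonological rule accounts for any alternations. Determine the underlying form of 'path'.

The root 'path' surfaces as [roŋezɔ] and [roŋed], with a stem-final [z] ~ [d] alternation.
Compare 'bird', with invariant [d] in [rɛŋedɔ] and [rɛŋed]: an analysis with underlying /d/ and a rule producing [z] before the CAUS suffix would wrongly predict alternation here too.
So /z/ is underlying, and a rule of word-final hardening — voiced fricatives become stops word-finally — gives [d].
So 'path' = /roŋez/.

/roŋez/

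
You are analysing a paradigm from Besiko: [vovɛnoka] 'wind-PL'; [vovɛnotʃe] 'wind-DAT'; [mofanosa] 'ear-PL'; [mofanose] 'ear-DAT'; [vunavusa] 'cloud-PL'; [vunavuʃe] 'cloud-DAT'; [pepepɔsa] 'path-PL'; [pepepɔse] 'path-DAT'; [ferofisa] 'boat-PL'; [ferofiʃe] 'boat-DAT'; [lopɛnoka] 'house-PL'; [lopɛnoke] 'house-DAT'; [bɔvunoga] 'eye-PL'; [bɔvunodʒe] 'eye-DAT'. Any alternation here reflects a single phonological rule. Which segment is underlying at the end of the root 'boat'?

/ʃ/

In [ferofisa] and [ferofiʃe] the final segment of 'boat' alternates: [s] ~ [ʃ].
Compare 'ear', with invariant [s] in [mofanosa] and [mofanose]: an analysis with underlying /s/ and a rule producing [ʃ] before the DAT suffix would wrongly predict alternation here too.
So /ʃ/ is underlying, and a rule of depalatalization — palato-alveolar /tʃ/, /dʒ/ and /ʃ/ become [k], [g] and [s] when no front vowel follows — gives [s].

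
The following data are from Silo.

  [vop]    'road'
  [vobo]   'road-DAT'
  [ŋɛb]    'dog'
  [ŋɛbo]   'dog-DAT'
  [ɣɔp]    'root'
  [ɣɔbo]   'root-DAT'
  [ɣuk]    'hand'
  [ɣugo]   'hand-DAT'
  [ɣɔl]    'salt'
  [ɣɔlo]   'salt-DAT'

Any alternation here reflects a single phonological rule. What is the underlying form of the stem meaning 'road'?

The stem for 'road' ends in [p] in [vop] but [b] in [vobo].
But 'dog' keeps [b] in both environments ([ŋɛb], [ŋɛbo]), so there is no rule changing /b/ to [p] in isolation.
The alternation reflects intervocalic voicing: voiceless stops become voiced between vowels. /p/ is underlying.

/vop/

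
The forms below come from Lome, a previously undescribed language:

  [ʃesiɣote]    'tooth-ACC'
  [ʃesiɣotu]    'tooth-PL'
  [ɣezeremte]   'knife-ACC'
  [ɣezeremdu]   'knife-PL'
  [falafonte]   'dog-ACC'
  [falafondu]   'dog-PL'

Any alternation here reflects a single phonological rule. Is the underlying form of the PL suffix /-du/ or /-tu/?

The PL morpheme has two allomorphs, [-du] and [-tu].
The ACC suffix, which begins with [t], is invariant after every stem; so [t] is not altered by any rule here.
So the underlying form is /-du/, and voiced stops become voiceless after a vowel.

/-du/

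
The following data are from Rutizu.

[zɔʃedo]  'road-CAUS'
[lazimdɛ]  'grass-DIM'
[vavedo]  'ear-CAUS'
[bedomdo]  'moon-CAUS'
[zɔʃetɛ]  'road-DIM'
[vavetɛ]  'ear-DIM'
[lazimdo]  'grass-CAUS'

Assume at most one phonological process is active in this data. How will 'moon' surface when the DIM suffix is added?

[bedomdɛ]

The DIM suffix surfaces as [-dɛ] and [-tɛ], depending on the final segment of the stem.
By contrast the CAUS suffix keeps its initial [d] throughout — that segment must be underlying.
So the underlying form is /-tɛ/, and voiceless stops become voiced after a nasal.
After 'moon', which ends in a nasal, the suffix surfaces as [-dɛ], giving [bedomdɛ].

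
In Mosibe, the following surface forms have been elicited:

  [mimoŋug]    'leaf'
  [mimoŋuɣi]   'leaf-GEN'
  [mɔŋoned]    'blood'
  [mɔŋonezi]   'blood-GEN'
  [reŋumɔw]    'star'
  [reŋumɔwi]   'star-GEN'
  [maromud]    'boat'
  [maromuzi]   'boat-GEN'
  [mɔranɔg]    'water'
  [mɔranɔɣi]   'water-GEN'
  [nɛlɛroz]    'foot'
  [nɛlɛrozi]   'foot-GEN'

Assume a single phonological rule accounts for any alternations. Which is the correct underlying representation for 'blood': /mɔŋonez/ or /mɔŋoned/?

The root 'blood' surfaces as [mɔŋoned] and [mɔŋonezi], with a stem-final [d] ~ [z] alternation.
Compare 'foot', with invariant [z] in [nɛlɛroz] and [nɛlɛrozi]: an analysis with underlying /z/ and a rule producing [d] in isolation would wrongly predict alternation here too.
Therefore /d/ is basic and [z] is derived by intervocalic spirantization (voiced stops become fricatives between vowels).

/mɔŋoned/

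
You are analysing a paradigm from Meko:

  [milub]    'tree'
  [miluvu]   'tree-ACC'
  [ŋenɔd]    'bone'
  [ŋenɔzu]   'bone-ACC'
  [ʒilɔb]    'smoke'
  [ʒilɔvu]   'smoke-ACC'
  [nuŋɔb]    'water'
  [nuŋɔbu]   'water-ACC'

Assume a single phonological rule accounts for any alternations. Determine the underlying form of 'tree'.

/miluv/

'tree' shows [b] ~ [v] at the end of the stem ([milub] vs [miluvu]).
The stem 'water' ([nuŋɔb], [nuŋɔbu]) shows [b] unchanged in both environments, so [b] cannot be basic with [v] derived before the ACC suffix.
The underlying segment must be /v/; voiced fricatives become stops word-finally, yielding [b] there.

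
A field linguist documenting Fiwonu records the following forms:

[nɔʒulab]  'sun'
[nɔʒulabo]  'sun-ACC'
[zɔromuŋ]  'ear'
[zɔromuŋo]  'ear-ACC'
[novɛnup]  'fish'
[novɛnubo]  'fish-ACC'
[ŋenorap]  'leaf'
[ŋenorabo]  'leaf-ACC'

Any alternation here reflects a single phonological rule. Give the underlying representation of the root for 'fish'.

'fish' shows [p] ~ [b] at the end of the stem ([novɛnup] vs [novɛnubo]).
The stem 'sun' ([nɔʒulab], [nɔʒulabo]) shows [b] unchanged in both environments, so [b] cannot be basic with [p] derived in isolation.
So /p/ is underlying, and a rule of intervocalic voicing — voiceless stops become voiced between vowels — gives [b].
Hence 'fish' is /novɛnup/ underlyingly.

/novɛnup/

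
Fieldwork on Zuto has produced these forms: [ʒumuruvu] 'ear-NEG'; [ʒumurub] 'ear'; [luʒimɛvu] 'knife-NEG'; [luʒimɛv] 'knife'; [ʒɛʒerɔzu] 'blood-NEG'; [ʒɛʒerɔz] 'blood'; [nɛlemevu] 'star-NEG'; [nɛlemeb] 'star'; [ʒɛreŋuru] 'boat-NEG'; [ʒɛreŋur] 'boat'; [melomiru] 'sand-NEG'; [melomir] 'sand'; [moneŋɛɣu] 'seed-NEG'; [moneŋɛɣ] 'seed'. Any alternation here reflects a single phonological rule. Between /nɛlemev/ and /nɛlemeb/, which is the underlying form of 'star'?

In [nɛlemevu] and [nɛlemeb] the final segment of 'star' alternates: [v] ~ [b].
If /v/ were underlying and a rule turned it into [b] in isolation, 'knife' would also alternate; but it has [v] in both [luʒimɛvu] and [luʒimɛv].
The underlying segment must be /b/; voiced stops become fricatives between vowels, yielding [v] there.

/nɛlemeb/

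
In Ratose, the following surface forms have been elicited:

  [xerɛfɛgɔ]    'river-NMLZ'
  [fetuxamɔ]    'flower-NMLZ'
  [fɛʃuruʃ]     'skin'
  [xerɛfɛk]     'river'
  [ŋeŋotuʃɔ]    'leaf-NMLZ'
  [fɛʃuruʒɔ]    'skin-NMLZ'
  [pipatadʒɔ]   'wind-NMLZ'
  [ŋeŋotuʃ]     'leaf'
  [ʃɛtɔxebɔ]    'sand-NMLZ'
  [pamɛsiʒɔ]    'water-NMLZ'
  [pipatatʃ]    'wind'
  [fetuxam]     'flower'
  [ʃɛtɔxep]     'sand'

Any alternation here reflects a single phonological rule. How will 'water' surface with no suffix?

The stem for 'skin' ends in [ʃ] in [fɛʃuruʃ] but [ʒ] in [fɛʃuruʒɔ].
The stem 'leaf' ([ŋeŋotuʃ], [ŋeŋotuʃɔ]) shows [ʃ] unchanged in both environments, so [ʃ] cannot be basic with [ʒ] derived before the NMLZ suffix.
The alternation reflects word-final obstruent devoicing: voiced obstruents become voiceless word-finally. /ʒ/ is underlying.
From [pamɛsiʒɔ] the stem 'water' is /pamɛsiʒ/; word-finally this yields [pamɛsiʃ].

[pamɛsiʃ]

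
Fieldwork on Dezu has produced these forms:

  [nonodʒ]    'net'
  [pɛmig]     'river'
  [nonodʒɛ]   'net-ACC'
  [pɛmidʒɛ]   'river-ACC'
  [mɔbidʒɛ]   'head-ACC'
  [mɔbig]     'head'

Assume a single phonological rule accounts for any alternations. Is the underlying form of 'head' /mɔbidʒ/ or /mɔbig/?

'head' shows [g] ~ [dʒ] at the end of the stem ([mɔbig] vs [mɔbidʒɛ]).
Compare 'net', with invariant [dʒ] in [nonodʒ] and [nonodʒɛ]: an analysis with underlying /dʒ/ and a rule producing [g] in isolation would wrongly predict alternation here too.
Therefore /g/ is basic and [dʒ] is derived by palatalization before a front vowel (/g/ becomes palato-alveolar [dʒ] before a front vowel).

/mɔbig/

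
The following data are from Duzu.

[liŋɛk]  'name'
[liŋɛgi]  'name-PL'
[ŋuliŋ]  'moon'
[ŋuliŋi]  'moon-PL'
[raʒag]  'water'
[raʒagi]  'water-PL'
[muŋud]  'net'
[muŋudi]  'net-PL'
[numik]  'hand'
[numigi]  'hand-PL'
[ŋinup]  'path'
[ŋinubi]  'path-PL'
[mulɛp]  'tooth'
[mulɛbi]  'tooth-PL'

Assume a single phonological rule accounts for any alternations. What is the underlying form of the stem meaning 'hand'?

In [numik] and [numigi] the final segment of 'hand' alternates: [k] ~ [g].
If /g/ were underlying and a rule turned it into [k] in isolation, 'water' would also alternate; but it has [g] in both [raʒag] and [raʒagi].
So /k/ is underlying, and a rule of intervocalic voicing — voiceless stops become voiced between vowels — gives [g].

/numik/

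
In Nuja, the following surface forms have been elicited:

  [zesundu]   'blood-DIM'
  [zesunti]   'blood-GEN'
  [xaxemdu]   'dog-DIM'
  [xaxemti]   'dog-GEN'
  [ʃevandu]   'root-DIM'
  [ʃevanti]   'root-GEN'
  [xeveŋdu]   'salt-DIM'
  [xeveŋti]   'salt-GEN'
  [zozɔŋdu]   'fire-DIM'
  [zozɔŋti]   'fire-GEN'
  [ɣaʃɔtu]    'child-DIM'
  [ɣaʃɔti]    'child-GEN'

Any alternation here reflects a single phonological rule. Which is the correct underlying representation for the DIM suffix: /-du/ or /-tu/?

The DIM morpheme has two allomorphs, [-du] and [-tu].
By contrast the GEN suffix keeps its initial [t] throughout — that segment must be underlying.
The DIM suffix is therefore /-du/ underlyingly, with post-vocalic devoicing: voiced stops become voiceless after a vowel.

/-du/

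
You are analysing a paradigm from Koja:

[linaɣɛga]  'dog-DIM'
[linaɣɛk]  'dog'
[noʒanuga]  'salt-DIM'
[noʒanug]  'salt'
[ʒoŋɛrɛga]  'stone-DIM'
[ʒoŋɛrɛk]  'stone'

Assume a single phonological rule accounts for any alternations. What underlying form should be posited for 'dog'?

The root 'dog' surfaces as [linaɣɛga] and [linaɣɛk], with a stem-final [g] ~ [k] alternation.
If /g/ were underlying and a rule turned it into [k] in isolation, 'salt' would also alternate; but it has [g] in both [noʒanuga] and [noʒanug].
Therefore /k/ is basic and [g] is derived by intervocalic voicing (voiceless stops become voiced between vowels).
So 'dog' = /linaɣɛk/.

/linaɣɛk/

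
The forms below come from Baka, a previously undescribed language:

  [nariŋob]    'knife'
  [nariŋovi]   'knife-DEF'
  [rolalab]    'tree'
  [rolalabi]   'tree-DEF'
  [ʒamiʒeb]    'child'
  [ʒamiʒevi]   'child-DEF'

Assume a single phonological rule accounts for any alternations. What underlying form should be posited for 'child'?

The root 'child' surfaces as [ʒamiʒeb] and [ʒamiʒevi], with a stem-final [b] ~ [v] alternation.
But 'tree' keeps [b] in both environments ([rolalab], [rolalabi]), so there is no rule changing /b/ to [v] before the DEF suffix.
The alternation reflects word-final hardening: voiced fricatives become stops word-finally. /v/ is underlying.
The underlying form of 'child' is therefore /ʒamiʒev/.

/ʒamiʒev/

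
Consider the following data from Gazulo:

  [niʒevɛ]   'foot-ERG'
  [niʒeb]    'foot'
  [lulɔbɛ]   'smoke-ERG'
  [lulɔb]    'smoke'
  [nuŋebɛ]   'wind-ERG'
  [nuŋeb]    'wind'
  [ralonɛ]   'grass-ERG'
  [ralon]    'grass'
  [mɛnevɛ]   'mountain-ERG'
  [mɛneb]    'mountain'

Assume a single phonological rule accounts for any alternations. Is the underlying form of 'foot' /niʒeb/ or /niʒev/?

'foot' shows [v] ~ [b] at the end of the stem ([niʒevɛ] vs [niʒeb]).
The stem 'wind' ([nuŋebɛ], [nuŋeb]) shows [b] unchanged in both environments, so [b] cannot be basic with [v] derived before the ERG suffix.
The underlying segment must be /v/; voiced fricatives become stops word-finally, yielding [b] there.

/niʒev/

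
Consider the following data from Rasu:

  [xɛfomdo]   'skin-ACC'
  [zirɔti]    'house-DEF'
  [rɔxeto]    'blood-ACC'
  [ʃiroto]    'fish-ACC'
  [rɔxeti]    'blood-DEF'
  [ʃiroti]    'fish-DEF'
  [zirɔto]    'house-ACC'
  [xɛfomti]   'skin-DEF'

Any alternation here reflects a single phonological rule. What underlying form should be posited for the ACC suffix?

/-do/

The ACC morpheme has two allomorphs, [-do] and [-to].
The DEF suffix, which begins with [t], is invariant after every stem; so [t] is not altered by any rule here.
The ACC suffix is therefore /-do/ underlyingly, with post-vocalic devoicing: voiced stops become voiceless after a vowel.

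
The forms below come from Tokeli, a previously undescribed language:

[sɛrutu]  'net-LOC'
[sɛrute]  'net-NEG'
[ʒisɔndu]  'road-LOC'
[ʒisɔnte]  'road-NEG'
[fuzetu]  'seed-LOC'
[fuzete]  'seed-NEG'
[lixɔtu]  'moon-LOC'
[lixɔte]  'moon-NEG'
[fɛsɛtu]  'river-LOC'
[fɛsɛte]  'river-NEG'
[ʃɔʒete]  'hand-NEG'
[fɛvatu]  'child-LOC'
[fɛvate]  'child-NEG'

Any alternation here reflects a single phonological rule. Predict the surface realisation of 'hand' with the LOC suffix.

The LOC morpheme has two allomorphs, [-du] and [-tu].
By contrast the NEG suffix keeps its initial [t] throughout — that segment must be underlying.
The LOC suffix is therefore /-du/ underlyingly, with post-vocalic devoicing: voiced stops become voiceless after a vowel.
After 'hand', which ends in a vowel, the suffix surfaces as [-tu], giving [ʃɔʒetu].

[ʃɔʒetu]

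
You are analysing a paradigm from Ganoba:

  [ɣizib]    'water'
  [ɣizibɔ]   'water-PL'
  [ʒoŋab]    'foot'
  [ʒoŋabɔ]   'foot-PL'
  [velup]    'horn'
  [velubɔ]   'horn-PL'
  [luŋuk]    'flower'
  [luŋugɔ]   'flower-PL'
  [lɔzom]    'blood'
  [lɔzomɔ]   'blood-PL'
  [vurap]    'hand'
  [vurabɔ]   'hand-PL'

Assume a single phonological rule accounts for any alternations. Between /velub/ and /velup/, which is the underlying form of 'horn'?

'horn' shows [p] ~ [b] at the end of the stem ([velup] vs [velubɔ]).
Compare 'foot', with invariant [b] in [ʒoŋab] and [ʒoŋabɔ]: an analysis with underlying /b/ and a rule producing [p] in isolation would wrongly predict alternation here too.
The alternation reflects intervocalic voicing: voiceless stops become voiced between vowels. /p/ is underlying.

/velup/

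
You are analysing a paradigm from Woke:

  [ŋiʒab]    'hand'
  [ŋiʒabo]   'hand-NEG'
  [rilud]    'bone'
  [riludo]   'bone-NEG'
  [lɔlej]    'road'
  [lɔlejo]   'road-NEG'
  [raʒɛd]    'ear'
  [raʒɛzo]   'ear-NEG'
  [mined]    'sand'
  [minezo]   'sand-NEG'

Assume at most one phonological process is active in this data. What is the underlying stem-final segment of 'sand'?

/z/

In [mined] and [minezo] the final segment of 'sand' alternates: [d] ~ [z].
If /d/ were underlying and a rule turned it into [z] before the NEG suffix, 'bone' would also alternate; but it has [d] in both [rilud] and [riludo].
The underlying segment must be /z/; voiced fricatives become stops word-finally, yielding [d] there.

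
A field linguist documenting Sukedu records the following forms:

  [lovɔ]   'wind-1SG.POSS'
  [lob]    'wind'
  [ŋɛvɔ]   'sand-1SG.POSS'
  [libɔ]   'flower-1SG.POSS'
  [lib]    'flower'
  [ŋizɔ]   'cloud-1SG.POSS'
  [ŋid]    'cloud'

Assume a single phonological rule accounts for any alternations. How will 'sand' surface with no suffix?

The root 'wind' surfaces as [lovɔ] and [lob], with a stem-final [v] ~ [b] alternation.
Compare 'flower', with invariant [b] in [libɔ] and [lib]: an analysis with underlying /b/ and a rule producing [v] before the 1SG.POSS suffix would wrongly predict alternation here too.
Therefore /v/ is basic and [b] is derived by word-final hardening (voiced fricatives become stops word-finally).
The one attested form of 'sand', [ŋɛvɔ], shows underlying /ŋɛv/. Applying the same rule word-finally gives [ŋɛb].

[ŋɛb]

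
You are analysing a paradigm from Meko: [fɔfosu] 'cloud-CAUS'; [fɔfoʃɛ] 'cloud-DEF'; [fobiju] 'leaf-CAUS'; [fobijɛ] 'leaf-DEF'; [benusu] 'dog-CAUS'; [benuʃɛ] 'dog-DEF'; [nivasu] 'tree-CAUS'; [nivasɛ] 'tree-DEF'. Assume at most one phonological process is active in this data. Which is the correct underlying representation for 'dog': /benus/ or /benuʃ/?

'dog' shows [s] ~ [ʃ] at the end of the stem ([benusu] vs [benuʃɛ]).
The stem 'tree' ([nivasu], [nivasɛ]) shows [s] unchanged in both environments, so [s] cannot be basic with [ʃ] derived before the DEF suffix.
The underlying segment must be /ʃ/; palato-alveolar /ʃ/ becomes [s] when no front vowel follows, yielding [s] there.

/benuʃ/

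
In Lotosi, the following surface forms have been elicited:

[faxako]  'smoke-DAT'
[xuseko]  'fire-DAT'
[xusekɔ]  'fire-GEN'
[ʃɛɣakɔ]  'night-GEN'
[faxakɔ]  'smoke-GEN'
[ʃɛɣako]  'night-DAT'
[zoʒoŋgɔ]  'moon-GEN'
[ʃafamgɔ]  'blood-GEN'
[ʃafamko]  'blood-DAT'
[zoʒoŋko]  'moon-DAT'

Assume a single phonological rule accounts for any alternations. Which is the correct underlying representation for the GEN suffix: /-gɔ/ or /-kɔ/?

The GEN morpheme has two allomorphs, [-gɔ] and [-kɔ].
The DAT suffix, which begins with [k], is invariant after every stem; so [k] is not altered by any rule here.
So the underlying form is /-gɔ/, and voiced stops become voiceless after a vowel.

/-gɔ/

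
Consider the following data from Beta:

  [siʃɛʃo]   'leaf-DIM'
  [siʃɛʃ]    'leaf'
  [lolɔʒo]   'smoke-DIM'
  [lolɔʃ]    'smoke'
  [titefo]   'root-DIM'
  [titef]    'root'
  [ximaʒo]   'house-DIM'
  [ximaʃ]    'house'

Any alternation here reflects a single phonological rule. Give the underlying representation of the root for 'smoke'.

The root 'smoke' surfaces as [lolɔʒo] and [lolɔʃ], with a stem-final [ʒ] ~ [ʃ] alternation.
But 'leaf' keeps [ʃ] in both environments ([siʃɛʃo], [siʃɛʃ]), so there is no rule changing /ʃ/ to [ʒ] before the DIM suffix.
Therefore /ʒ/ is basic and [ʃ] is derived by word-final obstruent devoicing (voiced obstruents become voiceless word-finally).

/lolɔʒ/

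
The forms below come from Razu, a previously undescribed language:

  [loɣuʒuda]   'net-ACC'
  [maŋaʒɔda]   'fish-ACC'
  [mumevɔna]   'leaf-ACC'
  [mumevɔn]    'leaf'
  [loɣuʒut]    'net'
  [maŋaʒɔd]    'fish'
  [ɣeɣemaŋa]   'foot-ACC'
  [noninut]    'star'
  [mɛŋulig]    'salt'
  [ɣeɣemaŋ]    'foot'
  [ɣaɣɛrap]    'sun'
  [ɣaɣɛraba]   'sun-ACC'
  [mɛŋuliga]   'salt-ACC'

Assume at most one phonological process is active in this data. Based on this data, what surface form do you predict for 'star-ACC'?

The root 'net' surfaces as [loɣuʒuda] and [loɣuʒut], with a stem-final [d] ~ [t] alternation.
The stem 'fish' ([maŋaʒɔda], [maŋaʒɔd]) shows [d] unchanged in both environments, so [d] cannot be basic with [t] derived in isolation.
The underlying segment must be /t/; voiceless stops become voiced between vowels, yielding [d] there.
The one attested form of 'star', [noninut], shows underlying /noninut/. Applying the same rule between vowels gives [noninuda].

[noninuda]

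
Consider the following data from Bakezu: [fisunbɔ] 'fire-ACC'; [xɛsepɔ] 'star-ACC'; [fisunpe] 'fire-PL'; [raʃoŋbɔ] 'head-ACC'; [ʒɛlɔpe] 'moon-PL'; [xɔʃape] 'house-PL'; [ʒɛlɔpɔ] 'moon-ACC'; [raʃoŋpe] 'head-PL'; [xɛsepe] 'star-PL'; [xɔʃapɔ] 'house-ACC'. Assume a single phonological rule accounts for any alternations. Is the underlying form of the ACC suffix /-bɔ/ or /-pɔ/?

The ACC suffix surfaces as [-bɔ] and [-pɔ], depending on the final segment of the stem.
By contrast the PL suffix keeps its initial [p] throughout — that segment must be underlying.
So the underlying form is /-bɔ/, and voiced stops become voiceless after a vowel.

/-bɔ/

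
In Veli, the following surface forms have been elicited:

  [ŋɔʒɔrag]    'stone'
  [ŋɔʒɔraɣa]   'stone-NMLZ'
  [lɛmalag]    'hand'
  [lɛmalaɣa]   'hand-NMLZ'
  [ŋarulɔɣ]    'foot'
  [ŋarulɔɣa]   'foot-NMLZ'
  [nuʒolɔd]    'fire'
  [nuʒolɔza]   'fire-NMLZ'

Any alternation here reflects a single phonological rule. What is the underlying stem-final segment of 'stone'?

/g/

'stone' shows [g] ~ [ɣ] at the end of the stem ([ŋɔʒɔrag] vs [ŋɔʒɔraɣa]).
But 'foot' keeps [ɣ] in both environments ([ŋarulɔɣ], [ŋarulɔɣa]), so there is no rule changing /ɣ/ to [g] in isolation.
The underlying segment must be /g/; voiced stops become fricatives between vowels, yielding [ɣ] there.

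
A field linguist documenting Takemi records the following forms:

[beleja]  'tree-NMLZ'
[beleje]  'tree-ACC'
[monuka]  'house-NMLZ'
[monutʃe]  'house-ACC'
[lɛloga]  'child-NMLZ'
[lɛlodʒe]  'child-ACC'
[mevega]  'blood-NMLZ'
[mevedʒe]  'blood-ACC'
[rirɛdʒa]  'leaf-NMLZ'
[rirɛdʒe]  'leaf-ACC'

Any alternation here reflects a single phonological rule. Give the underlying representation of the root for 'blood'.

In [mevega] and [mevedʒe] the final segment of 'blood' alternates: [g] ~ [dʒ].
If /dʒ/ were underlying and a rule turned it into [g] before the NMLZ suffix, 'leaf' would also alternate; but it has [dʒ] in both [rirɛdʒa] and [rirɛdʒe].
The underlying segment must be /g/; /k/ and /g/ become palato-alveolar [tʃ] and [dʒ] before a front vowel, yielding [dʒ] there.

/meveg/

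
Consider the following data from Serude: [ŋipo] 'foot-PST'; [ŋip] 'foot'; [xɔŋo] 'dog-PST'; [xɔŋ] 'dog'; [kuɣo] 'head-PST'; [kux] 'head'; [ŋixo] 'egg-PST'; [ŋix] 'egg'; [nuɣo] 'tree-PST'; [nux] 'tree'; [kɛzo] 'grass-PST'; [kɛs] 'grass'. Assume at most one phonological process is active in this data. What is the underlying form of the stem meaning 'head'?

/kuɣ/

The root 'head' surfaces as [kuɣo] and [kux], with a stem-final [ɣ] ~ [x] alternation.
But 'egg' keeps [x] in both environments ([ŋixo], [ŋix]), so there is no rule changing /x/ to [ɣ] before the PST suffix.
The underlying segment must be /ɣ/; voiced obstruents become voiceless word-finally, yielding [x] there.
So 'head' = /kuɣ/.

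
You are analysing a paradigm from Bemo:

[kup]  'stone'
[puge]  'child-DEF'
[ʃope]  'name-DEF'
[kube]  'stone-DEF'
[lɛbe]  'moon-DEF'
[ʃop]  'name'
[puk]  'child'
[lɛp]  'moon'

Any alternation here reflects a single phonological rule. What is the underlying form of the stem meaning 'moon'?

'moon' shows [b] ~ [p] at the end of the stem ([lɛbe] vs [lɛp]).
The stem 'name' ([ʃope], [ʃop]) shows [p] unchanged in both environments, so [p] cannot be basic with [b] derived before the DEF suffix.
Therefore /b/ is basic and [p] is derived by word-final obstruent devoicing (voiced obstruents become voiceless word-finally).

/lɛb/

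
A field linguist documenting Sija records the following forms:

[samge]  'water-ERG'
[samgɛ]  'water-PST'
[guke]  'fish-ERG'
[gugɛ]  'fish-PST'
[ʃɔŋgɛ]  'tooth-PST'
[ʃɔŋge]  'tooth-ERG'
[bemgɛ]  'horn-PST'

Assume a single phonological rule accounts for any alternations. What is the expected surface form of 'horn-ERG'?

The ERG morpheme has two allomorphs, [-ge] and [-ke].
By contrast the PST suffix keeps its initial [g] throughout — that segment must be underlying.
The ERG suffix is therefore /-ke/ underlyingly, with post-nasal voicing: voiceless stops become voiced after a nasal.
After 'horn', which ends in a nasal, the suffix surfaces as [-ge], giving [bemge].

[bemge]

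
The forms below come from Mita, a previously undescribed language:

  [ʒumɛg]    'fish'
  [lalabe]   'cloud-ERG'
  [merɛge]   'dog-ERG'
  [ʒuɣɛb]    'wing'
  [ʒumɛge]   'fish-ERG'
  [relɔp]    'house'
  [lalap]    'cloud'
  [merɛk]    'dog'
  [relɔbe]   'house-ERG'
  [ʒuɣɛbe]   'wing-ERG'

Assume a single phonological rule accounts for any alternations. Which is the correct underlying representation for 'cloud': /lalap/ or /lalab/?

/lalap/

The root 'cloud' surfaces as [lalap] and [lalabe], with a stem-final [p] ~ [b] alternation.
Compare 'wing', with invariant [b] in [ʒuɣɛb] and [ʒuɣɛbe]: an analysis with underlying /b/ and a rule producing [p] in isolation would wrongly predict alternation here too.
Therefore /p/ is basic and [b] is derived by intervocalic voicing (voiceless stops become voiced between vowels).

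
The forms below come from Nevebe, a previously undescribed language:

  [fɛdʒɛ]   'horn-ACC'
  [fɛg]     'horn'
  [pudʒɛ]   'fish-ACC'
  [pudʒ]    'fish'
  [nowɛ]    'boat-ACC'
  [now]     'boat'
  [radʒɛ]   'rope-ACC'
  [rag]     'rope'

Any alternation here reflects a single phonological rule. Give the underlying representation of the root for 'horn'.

In [fɛdʒɛ] and [fɛg] the final segment of 'horn' alternates: [dʒ] ~ [g].
The stem 'fish' ([pudʒɛ], [pudʒ]) shows [dʒ] unchanged in both environments, so [dʒ] cannot be basic with [g] derived in isolation.
Therefore /g/ is basic and [dʒ] is derived by palatalization before a front vowel (/g/ becomes palato-alveolar [dʒ] before a front vowel).
Hence 'horn' is /fɛg/ underlyingly.

/fɛg/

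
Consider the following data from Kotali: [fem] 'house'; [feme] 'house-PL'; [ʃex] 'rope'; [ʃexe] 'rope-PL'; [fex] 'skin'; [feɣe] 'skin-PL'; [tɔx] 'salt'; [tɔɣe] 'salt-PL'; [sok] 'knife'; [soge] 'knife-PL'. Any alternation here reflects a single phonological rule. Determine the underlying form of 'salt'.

/tɔɣ/

In [tɔx] and [tɔɣe] the final segment of 'salt' alternates: [x] ~ [ɣ].
If /x/ were underlying and a rule turned it into [ɣ] before the PL suffix, 'rope' would also alternate; but it has [x] in both [ʃex] and [ʃexe].
The underlying segment must be /ɣ/; voiced obstruents become voiceless word-finally, yielding [x] there.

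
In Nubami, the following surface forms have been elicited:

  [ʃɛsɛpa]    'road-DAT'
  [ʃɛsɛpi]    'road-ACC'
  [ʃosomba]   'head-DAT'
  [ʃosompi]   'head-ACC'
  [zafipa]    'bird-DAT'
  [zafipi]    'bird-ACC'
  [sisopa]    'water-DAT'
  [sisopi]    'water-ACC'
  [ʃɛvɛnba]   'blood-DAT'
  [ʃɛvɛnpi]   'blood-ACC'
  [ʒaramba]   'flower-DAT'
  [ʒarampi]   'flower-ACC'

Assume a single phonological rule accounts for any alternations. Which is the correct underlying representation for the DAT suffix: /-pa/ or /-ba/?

The DAT suffix surfaces as [-ba] and [-pa], depending on the final segment of the stem.
By contrast the ACC suffix keeps its initial [p] throughout — that segment must be underlying.
So the underlying form is /-ba/, and voiced stops become voiceless after a vowel.

/-ba/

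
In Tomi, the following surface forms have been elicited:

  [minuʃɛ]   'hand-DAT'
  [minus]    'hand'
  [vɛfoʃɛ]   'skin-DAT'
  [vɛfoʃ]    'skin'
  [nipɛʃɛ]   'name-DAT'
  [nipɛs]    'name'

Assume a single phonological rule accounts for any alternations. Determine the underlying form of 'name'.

The root 'name' surfaces as [nipɛʃɛ] and [nipɛs], with a stem-final [ʃ] ~ [s] alternation.
Compare 'skin', with invariant [ʃ] in [vɛfoʃɛ] and [vɛfoʃ]: an analysis with underlying /ʃ/ and a rule producing [s] in isolation would wrongly predict alternation here too.
Therefore /s/ is basic and [ʃ] is derived by palatalization before a front vowel (/s/ becomes palato-alveolar [ʃ] before a front vowel).
The underlying form of 'name' is therefore /nipɛs/.

/nipɛs/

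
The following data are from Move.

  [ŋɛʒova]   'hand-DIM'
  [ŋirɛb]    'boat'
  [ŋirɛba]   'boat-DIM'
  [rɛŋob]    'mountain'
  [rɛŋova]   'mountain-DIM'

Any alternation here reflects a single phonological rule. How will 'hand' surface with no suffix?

[ŋɛʒob]

'mountain' shows [b] ~ [v] at the end of the stem ([rɛŋob] vs [rɛŋova]).
Compare 'boat', with invariant [b] in [ŋirɛb] and [ŋirɛba]: an analysis with underlying /b/ and a rule producing [v] before the DIM suffix would wrongly predict alternation here too.
So /v/ is underlying, and a rule of word-final hardening — voiced fricatives become stops word-finally — gives [b].
The one attested form of 'hand', [ŋɛʒova], shows underlying /ŋɛʒov/. Applying the same rule word-finally gives [ŋɛʒob].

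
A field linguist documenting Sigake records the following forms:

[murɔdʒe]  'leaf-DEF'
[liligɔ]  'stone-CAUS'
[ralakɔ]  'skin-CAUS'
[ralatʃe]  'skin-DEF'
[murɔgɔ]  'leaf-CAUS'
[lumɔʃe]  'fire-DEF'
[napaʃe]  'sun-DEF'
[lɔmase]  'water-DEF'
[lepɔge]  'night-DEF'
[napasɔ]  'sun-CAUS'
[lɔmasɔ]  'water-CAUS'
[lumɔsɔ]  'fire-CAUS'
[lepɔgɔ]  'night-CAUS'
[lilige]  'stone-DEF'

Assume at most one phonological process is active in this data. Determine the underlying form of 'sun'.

/napaʃ/

The stem for 'sun' ends in [ʃ] in [napaʃe] but [s] in [napasɔ].
But 'water' keeps [s] in both environments ([lɔmase], [lɔmasɔ]), so there is no rule changing /s/ to [ʃ] before the DEF suffix.
The alternation reflects depalatalization: palato-alveolar /tʃ/, /dʒ/ and /ʃ/ become [k], [g] and [s] when no front vowel follows. /ʃ/ is underlying.
Hence 'sun' is /napaʃ/ underlyingly.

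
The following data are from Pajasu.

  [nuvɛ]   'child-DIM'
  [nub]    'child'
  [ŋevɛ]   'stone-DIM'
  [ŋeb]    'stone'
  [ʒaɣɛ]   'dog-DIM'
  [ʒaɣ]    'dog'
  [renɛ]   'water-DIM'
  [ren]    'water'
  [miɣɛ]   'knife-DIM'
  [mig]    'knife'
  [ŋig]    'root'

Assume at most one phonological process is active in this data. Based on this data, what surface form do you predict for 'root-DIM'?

In [miɣɛ] and [mig] the final segment of 'knife' alternates: [ɣ] ~ [g].
Compare 'dog', with invariant [ɣ] in [ʒaɣɛ] and [ʒaɣ]: an analysis with underlying /ɣ/ and a rule producing [g] in isolation would wrongly predict alternation here too.
The alternation reflects intervocalic spirantization: voiced stops become fricatives between vowels. /g/ is underlying.
The one attested form of 'root', [ŋig], shows underlying /ŋig/. Applying the same rule between vowels gives [ŋiɣɛ].

[ŋiɣɛ]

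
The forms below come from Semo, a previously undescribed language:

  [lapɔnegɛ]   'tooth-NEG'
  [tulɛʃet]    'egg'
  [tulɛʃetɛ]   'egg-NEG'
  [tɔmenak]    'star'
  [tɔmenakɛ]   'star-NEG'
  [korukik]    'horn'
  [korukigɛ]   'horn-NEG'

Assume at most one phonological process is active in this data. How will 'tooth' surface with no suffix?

The stem for 'horn' ends in [k] in [korukik] but [g] in [korukigɛ].
If /k/ were underlying and a rule turned it into [g] before the NEG suffix, 'star' would also alternate; but it has [k] in both [tɔmenak] and [tɔmenakɛ].
Therefore /g/ is basic and [k] is derived by word-final obstruent devoicing (voiced obstruents become voiceless word-finally).
From [lapɔnegɛ] the stem 'tooth' is /lapɔneg/; word-finally this yields [lapɔnek].

[lapɔnek]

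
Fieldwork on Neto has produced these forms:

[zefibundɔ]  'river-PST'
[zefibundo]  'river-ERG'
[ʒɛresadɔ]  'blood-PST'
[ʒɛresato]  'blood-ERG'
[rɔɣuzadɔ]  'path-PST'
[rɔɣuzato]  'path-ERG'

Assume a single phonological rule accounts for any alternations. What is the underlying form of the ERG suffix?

The ERG morpheme has two allomorphs, [-do] and [-to].
The PST suffix, which begins with [d], is invariant after every stem; so [d] is not altered by any rule here.
The ERG suffix is therefore /-to/ underlyingly, with post-nasal voicing: voiceless stops become voiced after a nasal.

/-to/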